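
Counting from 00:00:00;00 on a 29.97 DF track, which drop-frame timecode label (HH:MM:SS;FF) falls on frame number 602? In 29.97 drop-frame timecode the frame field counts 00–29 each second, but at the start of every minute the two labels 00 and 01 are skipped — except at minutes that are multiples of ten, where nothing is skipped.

00:00:20;02

Each 10-minute DF block holds 10 × 60 × 30 − 9 × 2 = 17982 frames. 602 ÷ 17982 → 0 full blocks, remainder 602.
Within the partial block the first minute is 1800 frames and each further minute 1798, so 0 further minute boundaries passed. Total skipped labels = 18 × 0 + 2 × 0 = 0.
Non-drop label index = 602 + 0 = 602; at 30 labels/s that is 00:00:20:02, i.e. DF 00:00:20;02.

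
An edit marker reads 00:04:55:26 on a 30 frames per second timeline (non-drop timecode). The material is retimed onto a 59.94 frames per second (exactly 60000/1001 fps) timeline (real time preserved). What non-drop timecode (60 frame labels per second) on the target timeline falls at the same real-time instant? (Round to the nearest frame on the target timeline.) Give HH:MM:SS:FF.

00:04:55:34

Source frame index: (0×3600 + 4×60 + 55) × 30 + 26 = 8876.
Real time: 8876 / (30) = 4438/15 s.
Target frame: (4438/15) × (60000/1001) = 2536000/143 ≈ 17734.266 → 17734.
At 60 labels/s: frame 17734 → 00:04:55:34.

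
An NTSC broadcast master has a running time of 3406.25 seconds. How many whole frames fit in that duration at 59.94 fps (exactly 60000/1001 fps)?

Frames = 3406.25 × 60000/1001 = 204375000/1001 ≈ 204170.8292.
Complete frames: 204170.

204170 frames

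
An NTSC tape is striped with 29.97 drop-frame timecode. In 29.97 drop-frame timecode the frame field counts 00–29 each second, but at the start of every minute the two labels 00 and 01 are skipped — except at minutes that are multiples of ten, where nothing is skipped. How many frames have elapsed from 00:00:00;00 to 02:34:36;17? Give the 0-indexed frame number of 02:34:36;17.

278019

As if non-drop at 30 labels/s: (2 × 3600 + 34 × 60 + 36) × 30 + 17 = 278297.
Minute boundaries passed: 154; those not divisible by 10: 154 − 15 = 139; dropped labels = 2 × 139 = 278.
Actual frame index = 278297 − 278 = 278019.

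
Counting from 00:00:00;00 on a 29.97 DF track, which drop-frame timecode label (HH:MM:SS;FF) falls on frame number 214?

00:00:07;04

Ten DF minutes hold 17982 frames, so frame 214 lies in block 0 (frames 0–17981) with 214 frames into that block.
The block's first minute is 1800 frames and the rest 1798 each; 214 frames reaches minute 0, so 0 × 18 + 0 × 2 = 0 labels have been skipped so far.
Adding those back, label number 214 + 0 = 214 at 30 labels/s is 7 s + 4 f = 0 h 0 min 7 s frame 4, i.e. 00:00:07;04.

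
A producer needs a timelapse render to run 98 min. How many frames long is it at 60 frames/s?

98 min = 5880 s.
Frames = 5880 × 60 = 352800.

352800 frames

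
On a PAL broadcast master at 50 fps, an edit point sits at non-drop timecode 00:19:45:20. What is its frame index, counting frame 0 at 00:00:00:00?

Total seconds to the label: (0 × 3600 + 19 × 60 + 45) = 1185.
Frame index = 1185 × 50 + 20 = 59270.

59270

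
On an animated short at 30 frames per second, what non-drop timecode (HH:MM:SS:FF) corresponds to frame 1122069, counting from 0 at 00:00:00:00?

1122069 ÷ 30 = 37402 full seconds, remainder 9 frames.
37402 s = 10 h 23 min 22 s.
Timecode: 10:23:22:09.

10:23:22:09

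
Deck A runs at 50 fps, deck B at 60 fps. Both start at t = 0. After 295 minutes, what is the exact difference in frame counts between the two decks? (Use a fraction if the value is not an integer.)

295 min = 17700 s.
A emits 50 × 17700 = 885000 frames; B emits 60 × 17700 = 1062000.
Difference = 177000 frames; B is ahead of A.

177000 frames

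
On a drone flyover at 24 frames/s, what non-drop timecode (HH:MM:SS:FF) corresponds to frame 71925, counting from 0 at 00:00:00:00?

00:49:56:21

71925 ÷ 24 = 2996 full seconds, remainder 21 frames.
2996 s = 0 h 49 min 56 s.
Timecode: 00:49:56:21.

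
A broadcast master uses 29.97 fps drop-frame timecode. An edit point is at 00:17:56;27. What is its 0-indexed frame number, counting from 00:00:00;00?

Complete 10-minute blocks: 1, each 17982 frames → 17982.
Remaining 7 whole minutes in the current block: 1800 + 6 × 1798 = 12588 frames.
Within the current minute: 56 × 30 + 27 − 2 = 1705 (labels ;00/;01 skipped at this minute). Total = 17982 + 12588 + 1705 = 32275.

32275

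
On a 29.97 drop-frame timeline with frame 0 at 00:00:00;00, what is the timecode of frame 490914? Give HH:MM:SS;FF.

04:33:00;06

Each 10-minute DF block holds 10 × 60 × 30 − 9 × 2 = 17982 frames. 490914 ÷ 17982 → 27 full blocks, remainder 5400.
Within the partial block the first minute is 1800 frames and each further minute 1798, so 3 further minute boundaries passed. Total skipped labels = 18 × 27 + 2 × 3 = 492.
Non-drop label index = 490914 + 492 = 491406; at 30 labels/s that is 04:33:00:06, i.e. DF 04:33:00;06.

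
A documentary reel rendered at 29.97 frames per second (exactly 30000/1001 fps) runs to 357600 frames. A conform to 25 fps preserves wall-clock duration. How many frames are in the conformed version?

298298 frames

Target frames = source frames × (target rate / source rate) = 357600 × (25)/(30000/1001) = 357600 × 1001/1200 = 298298.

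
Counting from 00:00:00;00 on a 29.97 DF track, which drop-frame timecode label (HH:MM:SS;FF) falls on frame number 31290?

Ten DF minutes hold 17982 frames, so frame 31290 lies in block 1 (frames 17982–35963) with 13308 frames into that block.
The block's first minute is 1800 frames and the rest 1798 each; 13308 frames reaches minute 7, so 1 × 18 + 7 × 2 = 32 labels have been skipped so far.
Adding those back, label number 31290 + 32 = 31322 at 30 labels/s is 1044 s + 2 f = 0 h 17 min 24 s frame 2, i.e. 00:17:24;02.

00:17:24;02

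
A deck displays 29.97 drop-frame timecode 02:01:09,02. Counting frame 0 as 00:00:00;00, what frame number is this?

217854

Complete 10-minute blocks: 12, each 17982 frames → 215784.
Remaining 1 whole minute in the current block: 1800 + 0 × 1798 = 1800 frames.
Within the current minute: 9 × 30 + 2 − 2 = 270 (labels ;00/;01 skipped at this minute). Total = 215784 + 1800 + 270 = 217854.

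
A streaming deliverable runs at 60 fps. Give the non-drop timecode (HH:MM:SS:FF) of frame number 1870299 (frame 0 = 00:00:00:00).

1870299 ÷ 60 = 31171 full seconds, remainder 39 frames.
31171 s = 8 h 39 min 31 s.
Timecode: 08:39:31:39.

08:39:31:39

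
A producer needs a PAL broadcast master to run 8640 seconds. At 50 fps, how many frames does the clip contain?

Frames = 8640 × 50 = 432000.

432000 frames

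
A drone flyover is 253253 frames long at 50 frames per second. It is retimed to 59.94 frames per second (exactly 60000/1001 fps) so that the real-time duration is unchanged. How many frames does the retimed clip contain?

Target frames = source frames × (target rate / source rate) = 253253 × (60000/1001)/(50) = 253253 × 1200/1001 = 303600.

303600 frames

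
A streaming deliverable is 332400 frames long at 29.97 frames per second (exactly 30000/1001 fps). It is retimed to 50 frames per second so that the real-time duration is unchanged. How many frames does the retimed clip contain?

Target frames = source frames × (target rate / source rate) = 332400 × (50)/(30000/1001) = 332400 × 1001/600 = 554554.

554554 frames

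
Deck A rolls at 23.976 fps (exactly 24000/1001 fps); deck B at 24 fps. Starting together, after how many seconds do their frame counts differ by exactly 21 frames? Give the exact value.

875.875 seconds

The gap grows by |24 − 24000/1001| = 24/1001 frames per second.
Time for a 21-frame gap: 21 ÷ (24/1001) = 875.875 s.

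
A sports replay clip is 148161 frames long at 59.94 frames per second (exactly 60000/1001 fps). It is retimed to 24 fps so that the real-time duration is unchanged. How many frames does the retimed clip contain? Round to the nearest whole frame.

Frames at target rate = 148161 × (24) / (60000/1001) = 148309161/2500 ≈ 59323.664.
Nearest whole frame: 59324.

59324 frames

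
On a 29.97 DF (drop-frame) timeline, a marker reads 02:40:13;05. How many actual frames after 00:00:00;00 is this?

288107

As if non-drop at 30 labels/s: (2 × 3600 + 40 × 60 + 13) × 30 + 5 = 288395.
Minute boundaries passed: 160; those not divisible by 10: 160 − 16 = 144; dropped labels = 2 × 144 = 288.
Actual frame index = 288395 − 288 = 288107.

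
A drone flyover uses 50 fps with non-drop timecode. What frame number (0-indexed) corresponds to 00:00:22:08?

frame 1108

Total seconds to the label: (0 × 3600 + 0 × 60 + 22) = 22.
Frame index = 22 × 50 + 8 = 1108.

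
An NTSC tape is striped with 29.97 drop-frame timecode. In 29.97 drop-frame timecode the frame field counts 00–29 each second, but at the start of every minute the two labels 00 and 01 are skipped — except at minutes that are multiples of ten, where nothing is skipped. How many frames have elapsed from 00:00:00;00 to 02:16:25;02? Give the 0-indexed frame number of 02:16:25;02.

Complete 10-minute blocks: 13, each 17982 frames → 233766.
Remaining 6 whole minutes in the current block: 1800 + 5 × 1798 = 10790 frames.
Within the current minute: 25 × 30 + 2 − 2 = 750 (labels ;00/;01 skipped at this minute). Total = 233766 + 10790 + 750 = 245306.

245306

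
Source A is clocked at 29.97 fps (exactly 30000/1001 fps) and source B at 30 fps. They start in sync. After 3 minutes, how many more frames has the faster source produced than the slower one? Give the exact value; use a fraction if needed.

3 min = 180 s.
A emits 30000/1001 × 180 = 5400000/1001 frames; B emits 30 × 180 = 5400.
Difference = 5400/1001 frames (≈ 5.3946); B is ahead of A.

5400/1001 frames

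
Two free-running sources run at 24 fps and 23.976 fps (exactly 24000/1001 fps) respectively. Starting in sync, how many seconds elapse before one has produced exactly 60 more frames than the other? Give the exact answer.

The gap grows by |24000/1001 − 24| = 24/1001 frames per second.
Time for a 60-frame gap: 60 ÷ (24/1001) = 2502.5 s.

2502.5 seconds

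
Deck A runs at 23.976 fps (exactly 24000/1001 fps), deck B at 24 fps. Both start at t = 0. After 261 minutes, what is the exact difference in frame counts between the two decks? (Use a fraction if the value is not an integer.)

261 min = 15660 s.
A emits 24000/1001 × 15660 = 375840000/1001 frames; B emits 24 × 15660 = 375840.
Difference = 375840/1001 frames (≈ 375.4645); B is ahead of A.

375840/1001 frames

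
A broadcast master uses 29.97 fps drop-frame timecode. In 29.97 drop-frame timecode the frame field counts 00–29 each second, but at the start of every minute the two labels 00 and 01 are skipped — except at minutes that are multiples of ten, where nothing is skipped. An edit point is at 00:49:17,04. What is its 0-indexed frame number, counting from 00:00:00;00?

As if non-drop at 30 labels/s: (0 × 3600 + 49 × 60 + 17) × 30 + 4 = 88714.
Minute boundaries passed: 49; those not divisible by 10: 49 − 4 = 45; dropped labels = 2 × 45 = 90.
Actual frame index = 88714 − 90 = 88624.

88624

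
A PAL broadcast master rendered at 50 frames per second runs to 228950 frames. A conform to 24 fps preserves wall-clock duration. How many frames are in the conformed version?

Target frames = source frames × (target rate / source rate) = 228950 × (24)/(50) = 228950 × 12/25 = 109896.

109896 frames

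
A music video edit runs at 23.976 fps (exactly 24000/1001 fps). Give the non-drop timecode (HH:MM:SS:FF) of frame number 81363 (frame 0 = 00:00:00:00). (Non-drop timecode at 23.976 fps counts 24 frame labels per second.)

00:56:30:03

81363 ÷ 24 = 3390 full seconds, remainder 3 frames.
3390 s = 0 h 56 min 30 s.
Timecode: 00:56:30:03.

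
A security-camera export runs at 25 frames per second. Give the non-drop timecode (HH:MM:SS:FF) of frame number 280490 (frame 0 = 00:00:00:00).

03:06:59:15

280490 ÷ 25 = 11219 full seconds, remainder 15 frames.
11219 s = 3 h 6 min 59 s.
Timecode: 03:06:59:15.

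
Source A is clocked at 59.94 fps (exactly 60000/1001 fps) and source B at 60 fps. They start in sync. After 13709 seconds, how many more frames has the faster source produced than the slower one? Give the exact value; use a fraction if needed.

A emits 60000/1001 × 13709 = 822540000/1001 frames; B emits 60 × 13709 = 822540.
Difference = 822540/1001 frames (≈ 821.7183); B is ahead of A.

822540/1001 frames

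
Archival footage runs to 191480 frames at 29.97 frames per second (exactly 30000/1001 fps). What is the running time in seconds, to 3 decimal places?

Running time = 191480 × 1001/30000 = 4791787/750 s ≈ 6389.049 s.

6389.049 seconds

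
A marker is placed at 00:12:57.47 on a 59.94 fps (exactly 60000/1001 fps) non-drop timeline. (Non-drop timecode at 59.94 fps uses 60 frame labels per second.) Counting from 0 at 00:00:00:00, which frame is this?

frame 46667

Total seconds to the label: (0 × 3600 + 12 × 60 + 57) = 777.
Frame index = 777 × 60 + 47 = 46667.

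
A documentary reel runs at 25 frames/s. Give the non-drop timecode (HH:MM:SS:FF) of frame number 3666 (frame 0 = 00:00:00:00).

00:02:26:16

3666 ÷ 25 = 146 full seconds, remainder 16 frames.
146 s = 0 h 2 min 26 s.
Timecode: 00:02:26:16.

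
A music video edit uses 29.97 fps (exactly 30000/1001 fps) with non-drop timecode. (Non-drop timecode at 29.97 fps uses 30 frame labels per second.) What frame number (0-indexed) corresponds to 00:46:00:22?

Total seconds to the label: (0 × 3600 + 46 × 60 + 0) = 2760.
Frame index = 2760 × 30 + 22 = 82822.

frame 82822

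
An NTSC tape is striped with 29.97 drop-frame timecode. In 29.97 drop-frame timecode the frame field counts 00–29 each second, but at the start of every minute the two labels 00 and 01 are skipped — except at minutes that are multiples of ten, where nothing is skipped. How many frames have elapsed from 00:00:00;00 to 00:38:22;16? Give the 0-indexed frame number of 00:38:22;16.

69006

Complete 10-minute blocks: 3, each 17982 frames → 53946.
Remaining 8 whole minutes in the current block: 1800 + 7 × 1798 = 14386 frames.
Within the current minute: 22 × 30 + 16 − 2 = 674 (labels ;00/;01 skipped at this minute). Total = 53946 + 14386 + 674 = 69006.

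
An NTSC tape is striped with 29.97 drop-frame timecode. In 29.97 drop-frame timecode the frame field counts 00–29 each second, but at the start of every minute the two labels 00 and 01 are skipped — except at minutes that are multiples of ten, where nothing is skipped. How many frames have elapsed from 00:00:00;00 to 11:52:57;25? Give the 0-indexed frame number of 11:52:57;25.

1282053

As if non-drop at 30 labels/s: (11 × 3600 + 52 × 60 + 57) × 30 + 25 = 1283335.
Minute boundaries passed: 712; those not divisible by 10: 712 − 71 = 641; dropped labels = 2 × 641 = 1282.
Actual frame index = 1283335 − 1282 = 1282053.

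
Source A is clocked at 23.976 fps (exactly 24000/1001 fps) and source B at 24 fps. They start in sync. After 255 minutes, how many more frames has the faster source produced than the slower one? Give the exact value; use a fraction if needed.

367200/1001 frames

255 min = 15300 s.
A emits 24000/1001 × 15300 = 367200000/1001 frames; B emits 24 × 15300 = 367200.
Difference = 367200/1001 frames (≈ 366.8332); B is ahead of A.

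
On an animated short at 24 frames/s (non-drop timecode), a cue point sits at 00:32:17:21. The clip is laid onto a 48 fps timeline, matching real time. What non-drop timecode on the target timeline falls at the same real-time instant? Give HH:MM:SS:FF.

Source frame index: (0×3600 + 32×60 + 17) × 24 + 21 = 46509.
Real time: 46509 / (24) = 15503/8 s.
Target frame: (15503/8) × (48) = 93018.
At 48 labels/s: frame 93018 → 00:32:17:42.

00:32:17:42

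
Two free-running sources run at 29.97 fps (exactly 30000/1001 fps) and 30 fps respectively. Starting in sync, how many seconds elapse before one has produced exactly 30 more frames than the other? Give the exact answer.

The gap grows by |30 − 30000/1001| = 30/1001 frames per second.
Time for a 30-frame gap: 30 ÷ (30/1001) = 1001 s.

1001 seconds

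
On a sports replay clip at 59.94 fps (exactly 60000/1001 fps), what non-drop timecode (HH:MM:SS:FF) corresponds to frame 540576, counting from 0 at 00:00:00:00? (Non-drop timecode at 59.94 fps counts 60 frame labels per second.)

540576 ÷ 60 = 9009 full seconds, remainder 36 frames.
9009 s = 2 h 30 min 9 s.
Timecode: 02:30:09:36.

02:30:09:36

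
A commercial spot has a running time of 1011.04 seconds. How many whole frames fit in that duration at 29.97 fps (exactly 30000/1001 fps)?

30300 frames

Frames = 1011.04 × 30000/1001 = 30331200/1001 ≈ 30300.8991.
Complete frames: 30300.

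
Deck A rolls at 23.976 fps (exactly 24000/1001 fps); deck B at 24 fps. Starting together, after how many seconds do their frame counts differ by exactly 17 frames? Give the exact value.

17017/24 seconds

The gap grows by |24 − 24000/1001| = 24/1001 frames per second.
Time for a 17-frame gap: 17 ÷ (24/1001) = 17017/24 s.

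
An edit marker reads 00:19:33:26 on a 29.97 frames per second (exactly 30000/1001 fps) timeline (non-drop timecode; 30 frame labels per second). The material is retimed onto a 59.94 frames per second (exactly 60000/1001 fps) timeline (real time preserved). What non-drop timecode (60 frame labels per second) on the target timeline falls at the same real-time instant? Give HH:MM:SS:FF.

00:19:33:52

Source frame index: (0×3600 + 19×60 + 33) × 30 + 26 = 35216.
Real time: 35216 / (30000/1001) = 2203201/1875 s.
Target frame: (2203201/1875) × (60000/1001) = 70432.
At 60 labels/s: frame 70432 → 00:19:33:52.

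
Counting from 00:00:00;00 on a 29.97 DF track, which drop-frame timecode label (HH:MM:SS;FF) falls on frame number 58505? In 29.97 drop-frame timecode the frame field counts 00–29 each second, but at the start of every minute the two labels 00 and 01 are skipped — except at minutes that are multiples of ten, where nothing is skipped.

Ten DF minutes hold 17982 frames, so frame 58505 lies in block 3 (frames 53946–71927) with 4559 frames into that block.
The block's first minute is 1800 frames and the rest 1798 each; 4559 frames reaches minute 2, so 3 × 18 + 2 × 2 = 58 labels have been skipped so far.
Adding those back, label number 58505 + 58 = 58563 at 30 labels/s is 1952 s + 3 f = 0 h 32 min 32 s frame 3, i.e. 00:32:32;03.

00:32:32;03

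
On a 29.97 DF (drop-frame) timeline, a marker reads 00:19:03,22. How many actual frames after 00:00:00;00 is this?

As if non-drop at 30 labels/s: (0 × 3600 + 19 × 60 + 3) × 30 + 22 = 34312.
Minute boundaries passed: 19; those not divisible by 10: 19 − 1 = 18; dropped labels = 2 × 18 = 36.
Actual frame index = 34312 − 36 = 34276.

34276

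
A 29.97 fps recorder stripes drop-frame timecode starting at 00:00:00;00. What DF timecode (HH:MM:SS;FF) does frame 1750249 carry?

Each 10-minute DF block holds 10 × 60 × 30 − 9 × 2 = 17982 frames. 1750249 ÷ 17982 → 97 full blocks, remainder 5995.
Within the partial block the first minute is 1800 frames and each further minute 1798, so 3 further minute boundaries passed. Total skipped labels = 18 × 97 + 2 × 3 = 1752.
Non-drop label index = 1750249 + 1752 = 1752001; at 30 labels/s that is 16:13:20:01, i.e. DF 16:13:20;01.

16:13:20;01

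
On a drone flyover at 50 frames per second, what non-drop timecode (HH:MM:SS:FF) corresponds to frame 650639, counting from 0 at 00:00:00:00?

03:36:52:39

650639 ÷ 50 = 13012 full seconds, remainder 39 frames.
13012 s = 3 h 36 min 52 s.
Timecode: 03:36:52:39.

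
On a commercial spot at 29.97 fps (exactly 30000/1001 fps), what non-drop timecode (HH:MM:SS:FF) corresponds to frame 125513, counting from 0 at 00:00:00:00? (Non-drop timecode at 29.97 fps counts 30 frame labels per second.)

01:09:43:23

125513 ÷ 30 = 4183 full seconds, remainder 23 frames.
4183 s = 1 h 9 min 43 s.
Timecode: 01:09:43:23.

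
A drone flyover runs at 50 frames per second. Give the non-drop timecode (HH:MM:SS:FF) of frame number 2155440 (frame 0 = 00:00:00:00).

2155440 ÷ 50 = 43108 full seconds, remainder 40 frames.
43108 s = 11 h 58 min 28 s.
Timecode: 11:58:28:40.

11:58:28:40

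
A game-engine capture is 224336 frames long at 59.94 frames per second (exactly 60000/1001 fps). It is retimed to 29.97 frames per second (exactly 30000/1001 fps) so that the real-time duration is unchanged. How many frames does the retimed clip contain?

112168 frames

Frames at target rate = 224336 × (30000/1001) / (60000/1001) = 112168.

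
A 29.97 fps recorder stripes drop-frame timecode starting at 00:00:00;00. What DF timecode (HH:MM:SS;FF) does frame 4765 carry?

00:02:38;29

Ten DF minutes hold 17982 frames, so frame 4765 lies in block 0 (frames 0–17981) with 4765 frames into that block.
The block's first minute is 1800 frames and the rest 1798 each; 4765 frames reaches minute 2, so 0 × 18 + 2 × 2 = 4 labels have been skipped so far.
Adding those back, label number 4765 + 4 = 4769 at 30 labels/s is 158 s + 29 f = 0 h 2 min 38 s frame 29, i.e. 00:02:38;29.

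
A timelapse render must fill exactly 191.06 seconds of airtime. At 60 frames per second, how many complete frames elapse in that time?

11463 frames

Frames = 191.06 × 60 = 57318/5 ≈ 11463.6000.
Complete frames: 11463.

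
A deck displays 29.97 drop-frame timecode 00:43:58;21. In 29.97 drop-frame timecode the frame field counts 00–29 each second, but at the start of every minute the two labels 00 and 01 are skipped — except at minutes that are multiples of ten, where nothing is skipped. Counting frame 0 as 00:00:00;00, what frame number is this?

Complete 10-minute blocks: 4, each 17982 frames → 71928.
Remaining 3 whole minutes in the current block: 1800 + 2 × 1798 = 5396 frames.
Within the current minute: 58 × 30 + 21 − 2 = 1759 (labels ;00/;01 skipped at this minute). Total = 71928 + 5396 + 1759 = 79083.

79083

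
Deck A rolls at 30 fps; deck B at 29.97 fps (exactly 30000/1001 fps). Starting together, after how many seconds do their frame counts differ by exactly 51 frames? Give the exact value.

The gap grows by |30000/1001 − 30| = 30/1001 frames per second.
Time for a 51-frame gap: 51 ÷ (30/1001) = 1701.7 s.

1701.7 seconds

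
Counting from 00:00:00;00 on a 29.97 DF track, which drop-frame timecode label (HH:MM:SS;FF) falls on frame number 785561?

Ten DF minutes hold 17982 frames, so frame 785561 lies in block 43 (frames 773226–791207) with 12335 frames into that block.
The block's first minute is 1800 frames and the rest 1798 each; 12335 frames reaches minute 6, so 43 × 18 + 6 × 2 = 786 labels have been skipped so far.
Adding those back, label number 785561 + 786 = 786347 at 30 labels/s is 26211 s + 17 f = 7 h 16 min 51 s frame 17, i.e. 07:16:51;17.

07:16:51;17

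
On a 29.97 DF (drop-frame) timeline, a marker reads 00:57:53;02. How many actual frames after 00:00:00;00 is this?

104088

As if non-drop at 30 labels/s: (0 × 3600 + 57 × 60 + 53) × 30 + 2 = 104192.
Minute boundaries passed: 57; those not divisible by 10: 57 − 5 = 52; dropped labels = 2 × 52 = 104.
Actual frame index = 104192 − 104 = 104088.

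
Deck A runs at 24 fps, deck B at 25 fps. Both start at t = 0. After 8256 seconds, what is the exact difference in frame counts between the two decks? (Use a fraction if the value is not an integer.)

A emits 24 × 8256 = 198144 frames; B emits 25 × 8256 = 206400.
Difference = 8256 frames; B is ahead of A.

8256 frames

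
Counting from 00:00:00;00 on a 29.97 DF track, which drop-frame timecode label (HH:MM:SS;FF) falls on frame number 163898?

Ten DF minutes hold 17982 frames, so frame 163898 lies in block 9 (frames 161838–179819) with 2060 frames into that block.
The block's first minute is 1800 frames and the rest 1798 each; 2060 frames reaches minute 1, so 9 × 18 + 1 × 2 = 164 labels have been skipped so far.
Adding those back, label number 163898 + 164 = 164062 at 30 labels/s is 5468 s + 22 f = 1 h 31 min 8 s frame 22, i.e. 01:31:08;22.

01:31:08;22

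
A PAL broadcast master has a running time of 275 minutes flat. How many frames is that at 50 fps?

275 min = 16500 s.
Frames = 16500 × 50 = 825000.

825000 frames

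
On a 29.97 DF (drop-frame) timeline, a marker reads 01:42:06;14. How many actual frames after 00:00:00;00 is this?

183610

As if non-drop at 30 labels/s: (1 × 3600 + 42 × 60 + 6) × 30 + 14 = 183794.
Minute boundaries passed: 102; those not divisible by 10: 102 − 10 = 92; dropped labels = 2 × 92 = 184.
Actual frame index = 183794 − 184 = 183610.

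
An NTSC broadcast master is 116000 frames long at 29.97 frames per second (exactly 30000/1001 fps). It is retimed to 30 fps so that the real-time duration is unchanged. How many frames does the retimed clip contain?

Target frames = source frames × (target rate / source rate) = 116000 × (30)/(30000/1001) = 116000 × 1001/1000 = 116116.

116116 frames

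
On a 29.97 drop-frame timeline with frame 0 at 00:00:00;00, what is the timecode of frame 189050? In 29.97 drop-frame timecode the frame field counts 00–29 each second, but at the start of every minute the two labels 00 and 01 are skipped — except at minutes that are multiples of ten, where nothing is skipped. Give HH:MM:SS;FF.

Ten DF minutes hold 17982 frames, so frame 189050 lies in block 10 (frames 179820–197801) with 9230 frames into that block.
The block's first minute is 1800 frames and the rest 1798 each; 9230 frames reaches minute 5, so 10 × 18 + 5 × 2 = 190 labels have been skipped so far.
Adding those back, label number 189050 + 190 = 189240 at 30 labels/s is 6308 s + 0 f = 1 h 45 min 8 s frame 0, i.e. 01:45:08;00.

01:45:08;00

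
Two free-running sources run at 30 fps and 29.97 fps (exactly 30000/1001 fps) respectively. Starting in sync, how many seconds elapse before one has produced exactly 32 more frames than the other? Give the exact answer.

The gap grows by |30000/1001 − 30| = 30/1001 frames per second.
Time for a 32-frame gap: 32 ÷ (30/1001) = 16016/15 s.

16016/15 seconds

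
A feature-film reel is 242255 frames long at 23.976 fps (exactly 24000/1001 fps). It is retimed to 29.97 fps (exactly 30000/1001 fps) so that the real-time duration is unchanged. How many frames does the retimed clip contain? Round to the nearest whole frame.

Frames at target rate = 242255 × (30000/1001) / (24000/1001) = 1211275/4 ≈ 302818.750.
Nearest whole frame: 302819.

302819 frames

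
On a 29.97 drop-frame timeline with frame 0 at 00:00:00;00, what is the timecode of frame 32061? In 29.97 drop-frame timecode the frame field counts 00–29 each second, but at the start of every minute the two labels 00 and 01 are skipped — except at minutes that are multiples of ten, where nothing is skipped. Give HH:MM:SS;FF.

00:17:49;23

Each 10-minute DF block holds 10 × 60 × 30 − 9 × 2 = 17982 frames. 32061 ÷ 17982 → 1 full block, remainder 14079.
Within the partial block the first minute is 1800 frames and each further minute 1798, so 7 further minute boundaries passed. Total skipped labels = 18 × 1 + 2 × 7 = 32.
Non-drop label index = 32061 + 32 = 32093; at 30 labels/s that is 00:17:49:23, i.e. DF 00:17:49;23.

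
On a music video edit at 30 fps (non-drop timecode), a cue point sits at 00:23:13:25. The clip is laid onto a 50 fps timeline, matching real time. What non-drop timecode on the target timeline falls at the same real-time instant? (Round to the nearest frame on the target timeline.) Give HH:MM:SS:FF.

Source frame index: (0×3600 + 23×60 + 13) × 30 + 25 = 41815.
Real time: 41815 / (30) = 8363/6 s.
Target frame: (8363/6) × (50) = 209075/3 ≈ 69691.667 → 69692.
At 50 labels/s: frame 69692 → 00:23:13:42.

00:23:13:42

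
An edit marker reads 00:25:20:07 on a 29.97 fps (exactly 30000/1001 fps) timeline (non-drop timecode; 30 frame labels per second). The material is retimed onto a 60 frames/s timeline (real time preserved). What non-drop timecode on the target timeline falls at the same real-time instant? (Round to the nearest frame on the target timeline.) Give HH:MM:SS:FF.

00:25:21:45

Source frame index: (0×3600 + 25×60 + 20) × 30 + 7 = 45607.
Real time: 45607 / (30000/1001) = 45652607/30000 s.
Target frame: (45652607/30000) × (60) = 45652607/500 ≈ 91305.214 → 91305.
At 60 labels/s: frame 91305 → 00:25:21:45.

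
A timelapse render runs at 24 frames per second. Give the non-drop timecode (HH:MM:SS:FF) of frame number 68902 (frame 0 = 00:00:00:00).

68902 ÷ 24 = 2870 full seconds, remainder 22 frames.
2870 s = 0 h 47 min 50 s.
Timecode: 00:47:50:22.

00:47:50:22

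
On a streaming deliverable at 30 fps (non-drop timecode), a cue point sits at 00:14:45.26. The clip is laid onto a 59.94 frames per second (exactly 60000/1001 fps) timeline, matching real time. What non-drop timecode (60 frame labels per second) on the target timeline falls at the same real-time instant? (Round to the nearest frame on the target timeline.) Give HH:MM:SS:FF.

00:14:44:59

Source frame index: (0×3600 + 14×60 + 45) × 30 + 26 = 26576.
Real time: 26576 / (30) = 13288/15 s.
Target frame: (13288/15) × (60000/1001) = 4832000/91 ≈ 53098.901 → 53099.
At 60 labels/s: frame 53099 → 00:14:44:59.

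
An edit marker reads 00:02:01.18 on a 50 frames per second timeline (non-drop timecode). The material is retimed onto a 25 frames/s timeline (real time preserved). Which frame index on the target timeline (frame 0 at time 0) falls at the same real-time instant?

Source frame index: (0×3600 + 2×60 + 1) × 50 + 18 = 6068.
Real time: 6068 / (50) = 3034/25 s.
Target frame: (3034/25) × (25) = 3034.

frame 3034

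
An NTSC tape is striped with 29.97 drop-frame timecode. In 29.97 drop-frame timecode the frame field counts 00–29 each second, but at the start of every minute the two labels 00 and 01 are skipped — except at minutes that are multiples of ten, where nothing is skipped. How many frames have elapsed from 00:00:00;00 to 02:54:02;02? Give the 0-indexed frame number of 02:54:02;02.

312948

Complete 10-minute blocks: 17, each 17982 frames → 305694.
Remaining 4 whole minutes in the current block: 1800 + 3 × 1798 = 7194 frames.
Within the current minute: 2 × 30 + 2 − 2 = 60 (labels ;00/;01 skipped at this minute). Total = 305694 + 7194 + 60 = 312948.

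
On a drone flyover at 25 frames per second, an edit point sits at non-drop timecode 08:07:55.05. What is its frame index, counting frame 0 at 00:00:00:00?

Total seconds to the label: (8 × 3600 + 7 × 60 + 55) = 29275.
Frame index = 29275 × 25 + 5 = 731880.

frame 731880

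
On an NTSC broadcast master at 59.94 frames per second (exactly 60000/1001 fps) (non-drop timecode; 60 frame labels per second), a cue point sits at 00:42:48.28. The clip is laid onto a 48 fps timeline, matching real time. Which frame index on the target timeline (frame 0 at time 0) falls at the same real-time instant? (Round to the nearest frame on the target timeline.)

Source frame index: (0×3600 + 42×60 + 48) × 60 + 28 = 154108.
Real time: 154108 / (60000/1001) = 38565527/15000 s.
Target frame: (38565527/15000) × (48) = 77131054/625 ≈ 123409.686 → 123410.

frame 123410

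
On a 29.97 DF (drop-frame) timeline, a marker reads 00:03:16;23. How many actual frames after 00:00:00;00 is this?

As if non-drop at 30 labels/s: (0 × 3600 + 3 × 60 + 16) × 30 + 23 = 5903.
Minute boundaries passed: 3; those not divisible by 10: 3 − 0 = 3; dropped labels = 2 × 3 = 6.
Actual frame index = 5903 − 6 = 5897.

5897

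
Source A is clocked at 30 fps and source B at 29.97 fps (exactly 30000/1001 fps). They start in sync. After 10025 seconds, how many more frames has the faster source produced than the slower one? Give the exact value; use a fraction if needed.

A emits 30 × 10025 = 300750 frames; B emits 30000/1001 × 10025 = 300750000/1001.
Difference = 300750/1001 frames (≈ 300.4496); B is behind A.

300750/1001 frames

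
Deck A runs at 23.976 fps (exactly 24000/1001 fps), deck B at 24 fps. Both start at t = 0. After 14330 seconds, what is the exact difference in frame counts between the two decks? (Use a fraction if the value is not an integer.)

A emits 24000/1001 × 14330 = 343920000/1001 frames; B emits 24 × 14330 = 343920.
Difference = 343920/1001 frames (≈ 343.5764); B is ahead of A.

343920/1001 frames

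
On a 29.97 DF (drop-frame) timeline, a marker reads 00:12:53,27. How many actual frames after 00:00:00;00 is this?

23195

Complete 10-minute blocks: 1, each 17982 frames → 17982.
Remaining 2 whole minutes in the current block: 1800 + 1 × 1798 = 3598 frames.
Within the current minute: 53 × 30 + 27 − 2 = 1615 (labels ;00/;01 skipped at this minute). Total = 17982 + 3598 + 1615 = 23195.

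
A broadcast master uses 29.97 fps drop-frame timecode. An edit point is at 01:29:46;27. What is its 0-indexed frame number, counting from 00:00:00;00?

161445

Complete 10-minute blocks: 8, each 17982 frames → 143856.
Remaining 9 whole minutes in the current block: 1800 + 8 × 1798 = 16184 frames.
Within the current minute: 46 × 30 + 27 − 2 = 1405 (labels ;00/;01 skipped at this minute). Total = 143856 + 16184 + 1405 = 161445.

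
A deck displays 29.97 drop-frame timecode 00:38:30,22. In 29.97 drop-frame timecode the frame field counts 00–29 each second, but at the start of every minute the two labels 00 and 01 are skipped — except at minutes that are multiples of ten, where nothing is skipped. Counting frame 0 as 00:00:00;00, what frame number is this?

69252

As if non-drop at 30 labels/s: (0 × 3600 + 38 × 60 + 30) × 30 + 22 = 69322.
Minute boundaries passed: 38; those not divisible by 10: 38 − 3 = 35; dropped labels = 2 × 35 = 70.
Actual frame index = 69322 − 70 = 69252.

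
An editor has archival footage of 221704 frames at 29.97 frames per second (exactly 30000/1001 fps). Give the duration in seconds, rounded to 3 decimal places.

7397.523 seconds

Running time = 221704 × 1001/30000 = 27740713/3750 s ≈ 7397.523 s.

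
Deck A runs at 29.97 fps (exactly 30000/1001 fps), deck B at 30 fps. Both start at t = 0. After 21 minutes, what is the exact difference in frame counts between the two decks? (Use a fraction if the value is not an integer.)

5400/143 frames

21 min = 1260 s.
A emits 30000/1001 × 1260 = 5400000/143 frames; B emits 30 × 1260 = 37800.
Difference = 5400/143 frames (≈ 37.7622); B is ahead of A.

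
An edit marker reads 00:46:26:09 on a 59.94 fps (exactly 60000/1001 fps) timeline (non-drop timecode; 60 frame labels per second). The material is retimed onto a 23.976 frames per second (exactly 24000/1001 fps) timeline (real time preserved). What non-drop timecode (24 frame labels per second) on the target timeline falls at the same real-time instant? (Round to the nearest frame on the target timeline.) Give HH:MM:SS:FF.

00:46:26:04

Source frame index: (0×3600 + 46×60 + 26) × 60 + 9 = 167169.
Real time: 167169 / (60000/1001) = 55778723/20000 s.
Target frame: (55778723/20000) × (24000/1001) = 334338/5 ≈ 66867.600 → 66868.
At 24 labels/s: frame 66868 → 00:46:26:04.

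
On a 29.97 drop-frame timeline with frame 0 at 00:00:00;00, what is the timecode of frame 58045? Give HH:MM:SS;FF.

00:32:16;23

Each 10-minute DF block holds 10 × 60 × 30 − 9 × 2 = 17982 frames. 58045 ÷ 17982 → 3 full blocks, remainder 4099.
Within the partial block the first minute is 1800 frames and each further minute 1798, so 2 further minute boundaries passed. Total skipped labels = 18 × 3 + 2 × 2 = 58.
Non-drop label index = 58045 + 58 = 58103; at 30 labels/s that is 00:32:16:23, i.e. DF 00:32:16;23.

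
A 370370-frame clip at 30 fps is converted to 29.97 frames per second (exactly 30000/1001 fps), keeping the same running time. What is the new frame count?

Target frames = source frames × (target rate / source rate) = 370370 × (30000/1001)/(30) = 370370 × 1000/1001 = 370000.

370000 frames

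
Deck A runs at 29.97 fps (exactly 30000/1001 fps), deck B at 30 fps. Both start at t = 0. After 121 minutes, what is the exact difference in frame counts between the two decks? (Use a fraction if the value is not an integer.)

19800/91 frames

121 min = 7260 s.
A emits 30000/1001 × 7260 = 19800000/91 frames; B emits 30 × 7260 = 217800.
Difference = 19800/91 frames (≈ 217.5824); B is ahead of A.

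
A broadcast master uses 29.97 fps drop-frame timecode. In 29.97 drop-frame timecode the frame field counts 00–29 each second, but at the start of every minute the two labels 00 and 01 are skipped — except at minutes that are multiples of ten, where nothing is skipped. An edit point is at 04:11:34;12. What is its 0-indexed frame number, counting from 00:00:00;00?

452380

As if non-drop at 30 labels/s: (4 × 3600 + 11 × 60 + 34) × 30 + 12 = 452832.
Minute boundaries passed: 251; those not divisible by 10: 251 − 25 = 226; dropped labels = 2 × 226 = 452.
Actual frame index = 452832 − 452 = 452380.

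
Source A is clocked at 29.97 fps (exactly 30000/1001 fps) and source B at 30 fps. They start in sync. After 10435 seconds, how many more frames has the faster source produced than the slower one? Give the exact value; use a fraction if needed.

A emits 30000/1001 × 10435 = 313050000/1001 frames; B emits 30 × 10435 = 313050.
Difference = 313050/1001 frames (≈ 312.7373); B is ahead of A.

313050/1001 frames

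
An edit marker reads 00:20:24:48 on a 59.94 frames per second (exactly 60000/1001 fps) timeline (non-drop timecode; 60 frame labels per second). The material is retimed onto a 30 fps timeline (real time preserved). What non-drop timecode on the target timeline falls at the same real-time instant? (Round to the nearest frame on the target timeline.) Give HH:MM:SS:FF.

00:20:26:01

Source frame index: (0×3600 + 20×60 + 24) × 60 + 48 = 73488.
Real time: 73488 / (60000/1001) = 1532531/1250 s.
Target frame: (1532531/1250) × (30) = 4597593/125 ≈ 36780.744 → 36781.
At 30 labels/s: frame 36781 → 00:20:26:01.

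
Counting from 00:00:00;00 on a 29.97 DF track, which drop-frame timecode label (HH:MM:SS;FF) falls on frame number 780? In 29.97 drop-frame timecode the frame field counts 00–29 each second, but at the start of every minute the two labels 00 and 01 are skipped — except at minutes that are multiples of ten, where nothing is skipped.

Ten DF minutes hold 17982 frames, so frame 780 lies in block 0 (frames 0–17981) with 780 frames into that block.
The block's first minute is 1800 frames and the rest 1798 each; 780 frames reaches minute 0, so 0 × 18 + 0 × 2 = 0 labels have been skipped so far.
Adding those back, label number 780 + 0 = 780 at 30 labels/s is 26 s + 0 f = 0 h 0 min 26 s frame 0, i.e. 00:00:26;00.

00:00:26;00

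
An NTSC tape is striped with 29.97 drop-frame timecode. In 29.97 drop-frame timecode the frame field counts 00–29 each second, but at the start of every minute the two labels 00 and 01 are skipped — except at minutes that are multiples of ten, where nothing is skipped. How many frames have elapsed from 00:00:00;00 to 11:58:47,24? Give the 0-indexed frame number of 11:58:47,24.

1292540

As if non-drop at 30 labels/s: (11 × 3600 + 58 × 60 + 47) × 30 + 24 = 1293834.
Minute boundaries passed: 718; those not divisible by 10: 718 − 71 = 647; dropped labels = 2 × 647 = 1294.
Actual frame index = 1293834 − 1294 = 1292540.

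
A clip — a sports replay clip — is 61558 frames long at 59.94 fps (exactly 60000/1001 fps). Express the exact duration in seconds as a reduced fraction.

Running time = 61558 ÷ (60000/1001) = 61558 × 1001/60000 = 30809779/30000 s.

30809779/30000 seconds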